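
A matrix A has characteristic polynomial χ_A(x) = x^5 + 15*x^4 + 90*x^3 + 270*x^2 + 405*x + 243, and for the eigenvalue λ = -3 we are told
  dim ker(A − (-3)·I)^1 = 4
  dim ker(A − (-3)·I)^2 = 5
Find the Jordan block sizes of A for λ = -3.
Block sizes for λ = -3: [2, 1, 1, 1]

From the dimensions of kernels of powers, the number of Jordan blocks of size at least j is d_j − d_{j−1} where d_j = dim ker(N^j) (with d_0 = 0). Computing the differences gives [4, 1].
The number of blocks of size exactly k is (#blocks of size ≥ k) − (#blocks of size ≥ k + 1), so the partition is: 3 block(s) of size 1, 1 block(s) of size 2.
In nonincreasing order the block sizes are [2, 1, 1, 1].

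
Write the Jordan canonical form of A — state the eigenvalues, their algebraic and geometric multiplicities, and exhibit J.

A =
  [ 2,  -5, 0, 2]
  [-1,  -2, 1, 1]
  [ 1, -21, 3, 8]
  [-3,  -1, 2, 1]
J_3(1) ⊕ J_1(1)

The characteristic polynomial is
  det(x·I − A) = x^4 - 4*x^3 + 6*x^2 - 4*x + 1 = (x - 1)^4

Eigenvalues and multiplicities (the geometric multiplicity of λ is n − rank(A − λI), which equals the number of Jordan blocks for λ):
  λ = 1: algebraic multiplicity = 4, geometric multiplicity = 2

Determining the block sizes for each eigenvalue:
  λ = 1: with am = 4 and gm = 2, the partition is not yet determined (e.g. several partitions of 4 into 2 parts exist). Let N = A − (1)·I. Computing rank(N^1) = 2, rank(N^2) = 1, rank(N^3) = 0; the number of blocks of size ≥ j is rank(N^{j−1}) − rank(N^j), giving [2, 1, 1]. So we have 1 block(s) of size 3, 1 block(s) of size 1 → block sizes [3, 1]

Assembling the blocks gives a Jordan form
J =
  [1, 1, 0, 0]
  [0, 1, 1, 0]
  [0, 0, 1, 0]
  [0, 0, 0, 1]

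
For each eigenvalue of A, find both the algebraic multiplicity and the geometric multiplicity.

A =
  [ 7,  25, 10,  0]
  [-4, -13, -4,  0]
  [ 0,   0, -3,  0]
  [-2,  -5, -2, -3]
λ = -3: alg = 4, geom = 3

Step 1 — factor the characteristic polynomial to read off the algebraic multiplicities:
  χ_A(x) = (x + 3)^4

Step 2 — compute geometric multiplicities via the rank-nullity identity g(λ) = n − rank(A − λI):
  rank(A − (-3)·I) = 1, so dim ker(A − (-3)·I) = n − 1 = 3

Summary:
  λ = -3: algebraic multiplicity = 4, geometric multiplicity = 3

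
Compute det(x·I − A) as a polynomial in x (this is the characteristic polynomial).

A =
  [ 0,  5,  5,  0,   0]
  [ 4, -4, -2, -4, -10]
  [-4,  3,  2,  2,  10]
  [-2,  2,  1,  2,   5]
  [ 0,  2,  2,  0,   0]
x^5

Expanding det(x·I − A) (e.g. by cofactor expansion or by noting that A is similar to its Jordan form J, which has the same characteristic polynomial as A) gives
  χ_A(x) = x^5
which factors as x^5. The eigenvalues (with algebraic multiplicities) are λ = 0 with multiplicity 5.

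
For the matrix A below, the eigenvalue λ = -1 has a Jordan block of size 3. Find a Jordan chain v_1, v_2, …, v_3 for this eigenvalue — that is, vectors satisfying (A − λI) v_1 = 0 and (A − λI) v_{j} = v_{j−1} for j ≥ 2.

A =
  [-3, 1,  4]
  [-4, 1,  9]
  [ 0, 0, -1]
A Jordan chain for λ = -1 of length 3:
v_1 = (1, 2, 0)ᵀ
v_2 = (4, 9, 0)ᵀ
v_3 = (0, 0, 1)ᵀ

Let N = A − (-1)·I. We want v_3 with N^3 v_3 = 0 but N^2 v_3 ≠ 0; then v_{j-1} := N · v_j for j = 3, …, 2.

Pick v_3 = (0, 0, 1)ᵀ.
Then v_2 = N · v_3 = (4, 9, 0)ᵀ.
Then v_1 = N · v_2 = (1, 2, 0)ᵀ.

Sanity check: (A − (-1)·I) v_1 = (0, 0, 0)ᵀ = 0. ✓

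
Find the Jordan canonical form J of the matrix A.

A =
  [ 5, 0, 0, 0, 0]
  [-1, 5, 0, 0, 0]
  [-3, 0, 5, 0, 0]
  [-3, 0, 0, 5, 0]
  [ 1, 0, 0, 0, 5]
J_2(5) ⊕ J_1(5) ⊕ J_1(5) ⊕ J_1(5)

The characteristic polynomial is
  det(x·I − A) = x^5 - 25*x^4 + 250*x^3 - 1250*x^2 + 3125*x - 3125 = (x - 5)^5

Eigenvalues and multiplicities (the geometric multiplicity of λ is n − rank(A − λI), which equals the number of Jordan blocks for λ):
  λ = 5: algebraic multiplicity = 5, geometric multiplicity = 4

Determining the block sizes for each eigenvalue:
  λ = 5: 4 blocks summing to 5 forces exactly one block of size 2 and the rest size 1 → block sizes [2, 1, 1, 1]

Assembling the blocks gives a Jordan form
J =
  [5, 1, 0, 0, 0]
  [0, 5, 0, 0, 0]
  [0, 0, 5, 0, 0]
  [0, 0, 0, 5, 0]
  [0, 0, 0, 0, 5]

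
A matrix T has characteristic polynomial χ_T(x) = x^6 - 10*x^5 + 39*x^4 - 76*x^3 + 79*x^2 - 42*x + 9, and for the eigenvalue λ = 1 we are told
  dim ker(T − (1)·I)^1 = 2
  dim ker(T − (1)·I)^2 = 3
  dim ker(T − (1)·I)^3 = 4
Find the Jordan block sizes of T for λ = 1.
Block sizes for λ = 1: [3, 1]

From the dimensions of kernels of powers, the number of Jordan blocks of size at least j is d_j − d_{j−1} where d_j = dim ker(N^j) (with d_0 = 0). Computing the differences gives [2, 1, 1].
The number of blocks of size exactly k is (#blocks of size ≥ k) − (#blocks of size ≥ k + 1), so the partition is: 1 block(s) of size 1, 1 block(s) of size 3.
In nonincreasing order the block sizes are [3, 1].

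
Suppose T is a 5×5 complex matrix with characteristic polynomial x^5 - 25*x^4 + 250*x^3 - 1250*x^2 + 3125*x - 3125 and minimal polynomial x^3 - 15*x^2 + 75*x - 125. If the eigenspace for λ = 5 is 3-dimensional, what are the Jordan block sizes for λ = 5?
Block sizes for λ = 5: [3, 1, 1]

Step 1 — from the characteristic polynomial, algebraic multiplicity of λ = 5 is 5. From dim ker(T − (5)·I) = 3, there are exactly 3 Jordan blocks for λ = 5.
Step 2 — from the minimal polynomial, the factor (x − 5)^3 tells us the largest block for λ = 5 has size 3.
Step 3 — with total size 5, 3 blocks, and largest block 3, the block sizes (in nonincreasing order) are [3, 1, 1].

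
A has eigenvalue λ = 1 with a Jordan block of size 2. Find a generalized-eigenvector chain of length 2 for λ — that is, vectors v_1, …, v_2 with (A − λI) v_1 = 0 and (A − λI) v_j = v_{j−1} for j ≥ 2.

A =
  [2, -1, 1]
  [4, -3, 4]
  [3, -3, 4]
A Jordan chain for λ = 1 of length 2:
v_1 = (1, 4, 3)ᵀ
v_2 = (1, 0, 0)ᵀ

Let N = A − (1)·I. We want v_2 with N^2 v_2 = 0 but N^1 v_2 ≠ 0; then v_{j-1} := N · v_j for j = 2, …, 2.

Pick v_2 = (1, 0, 0)ᵀ.
Then v_1 = N · v_2 = (1, 4, 3)ᵀ.

Sanity check: (A − (1)·I) v_1 = (0, 0, 0)ᵀ = 0. ✓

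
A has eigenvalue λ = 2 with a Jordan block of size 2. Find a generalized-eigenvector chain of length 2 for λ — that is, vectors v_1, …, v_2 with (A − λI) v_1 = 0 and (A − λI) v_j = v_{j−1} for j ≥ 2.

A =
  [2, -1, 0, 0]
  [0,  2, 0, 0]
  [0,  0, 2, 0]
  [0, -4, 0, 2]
A Jordan chain for λ = 2 of length 2:
v_1 = (-1, 0, 0, -4)ᵀ
v_2 = (0, 1, 0, 0)ᵀ

Let N = A − (2)·I. We want v_2 with N^2 v_2 = 0 but N^1 v_2 ≠ 0; then v_{j-1} := N · v_j for j = 2, …, 2.

Pick v_2 = (0, 1, 0, 0)ᵀ.
Then v_1 = N · v_2 = (-1, 0, 0, -4)ᵀ.

Sanity check: (A − (2)·I) v_1 = (0, 0, 0, 0)ᵀ = 0. ✓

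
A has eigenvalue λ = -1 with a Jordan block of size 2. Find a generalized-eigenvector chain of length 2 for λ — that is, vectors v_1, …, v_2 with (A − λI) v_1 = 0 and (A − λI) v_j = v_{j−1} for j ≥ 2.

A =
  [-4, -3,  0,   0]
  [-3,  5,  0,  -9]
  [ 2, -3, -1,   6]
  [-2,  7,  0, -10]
A Jordan chain for λ = -1 of length 2:
v_1 = (0, 0, -1, 0)ᵀ
v_2 = (1, -1, 0, -1)ᵀ

Let N = A − (-1)·I. We want v_2 with N^2 v_2 = 0 but N^1 v_2 ≠ 0; then v_{j-1} := N · v_j for j = 2, …, 2.

Pick v_2 = (1, -1, 0, -1)ᵀ.
Then v_1 = N · v_2 = (0, 0, -1, 0)ᵀ.

Sanity check: (A − (-1)·I) v_1 = (0, 0, 0, 0)ᵀ = 0. ✓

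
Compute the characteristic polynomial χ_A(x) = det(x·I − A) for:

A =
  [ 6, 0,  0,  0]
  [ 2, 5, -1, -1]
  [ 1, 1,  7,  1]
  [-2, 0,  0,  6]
x^4 - 24*x^3 + 216*x^2 - 864*x + 1296

Expanding det(x·I − A) (e.g. by cofactor expansion or by noting that A is similar to its Jordan form J, which has the same characteristic polynomial as A) gives
  χ_A(x) = x^4 - 24*x^3 + 216*x^2 - 864*x + 1296
which factors as (x - 6)^4. The eigenvalues (with algebraic multiplicities) are λ = 6 with multiplicity 4.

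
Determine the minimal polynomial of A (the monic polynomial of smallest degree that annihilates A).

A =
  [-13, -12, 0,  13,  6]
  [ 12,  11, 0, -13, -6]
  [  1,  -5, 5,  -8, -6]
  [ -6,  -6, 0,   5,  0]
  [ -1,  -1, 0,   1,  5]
x^4 - 8*x^3 + 6*x^2 + 40*x + 25

The characteristic polynomial is χ_A(x) = (x - 5)^3*(x + 1)^2, so the eigenvalues are known. The minimal polynomial is
  m_A(x) = Π_λ (x − λ)^{k_λ}
where k_λ is the size of the *largest* Jordan block for λ (equivalently, the smallest k with (A − λI)^k v = 0 for every generalised eigenvector v of λ).

  λ = -1: largest Jordan block has size 2, contributing (x + 1)^2
  λ = 5: largest Jordan block has size 2, contributing (x − 5)^2

So m_A(x) = (x - 5)^2*(x + 1)^2 = x^4 - 8*x^3 + 6*x^2 + 40*x + 25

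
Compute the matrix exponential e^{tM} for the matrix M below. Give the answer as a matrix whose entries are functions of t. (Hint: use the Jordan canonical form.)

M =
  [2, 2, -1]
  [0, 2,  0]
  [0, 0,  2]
e^{tM} =
  [exp(2*t), 2*t*exp(2*t), -t*exp(2*t)]
  [0, exp(2*t), 0]
  [0, 0, exp(2*t)]

Strategy: write M = P · J · P⁻¹ where J is a Jordan canonical form, so e^{tM} = P · e^{tJ} · P⁻¹, and e^{tJ} can be computed block-by-block.

M has Jordan form
J =
  [2, 1, 0]
  [0, 2, 0]
  [0, 0, 2]
(up to reordering of blocks).

Per-block formulas:
  For a 2×2 Jordan block J_2(2): exp(t · J_2(2)) = e^(2t)·(I + t·N), where N is the 2×2 nilpotent shift.
  For a 1×1 block at λ = 2: exp(t · [2]) = [e^(2t)].

After assembling e^{tJ} and conjugating by P, we get:

e^{tM} =
  [exp(2*t), 2*t*exp(2*t), -t*exp(2*t)]
  [0, exp(2*t), 0]
  [0, 0, exp(2*t)]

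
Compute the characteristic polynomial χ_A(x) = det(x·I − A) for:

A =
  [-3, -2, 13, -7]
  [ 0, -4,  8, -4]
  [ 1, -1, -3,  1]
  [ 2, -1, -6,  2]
x^4 + 8*x^3 + 24*x^2 + 32*x + 16

Expanding det(x·I − A) (e.g. by cofactor expansion or by noting that A is similar to its Jordan form J, which has the same characteristic polynomial as A) gives
  χ_A(x) = x^4 + 8*x^3 + 24*x^2 + 32*x + 16
which factors as (x + 2)^4. The eigenvalues (with algebraic multiplicities) are λ = -2 with multiplicity 4.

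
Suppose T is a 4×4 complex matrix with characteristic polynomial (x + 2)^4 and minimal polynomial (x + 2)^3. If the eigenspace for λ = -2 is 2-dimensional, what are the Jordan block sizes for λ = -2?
Block sizes for λ = -2: [3, 1]

Step 1 — from the characteristic polynomial, algebraic multiplicity of λ = -2 is 4. From dim ker(T − (-2)·I) = 2, there are exactly 2 Jordan blocks for λ = -2.
Step 2 — from the minimal polynomial, the factor (x + 2)^3 tells us the largest block for λ = -2 has size 3.
Step 3 — with total size 4, 2 blocks, and largest block 3, the block sizes (in nonincreasing order) are [3, 1].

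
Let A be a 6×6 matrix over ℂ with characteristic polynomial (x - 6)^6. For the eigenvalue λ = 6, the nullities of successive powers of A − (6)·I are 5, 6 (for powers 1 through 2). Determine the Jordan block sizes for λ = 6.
Block sizes for λ = 6: [2, 1, 1, 1, 1]

From the dimensions of kernels of powers, the number of Jordan blocks of size at least j is d_j − d_{j−1} where d_j = dim ker(N^j) (with d_0 = 0). Computing the differences gives [5, 1].
The number of blocks of size exactly k is (#blocks of size ≥ k) − (#blocks of size ≥ k + 1), so the partition is: 4 block(s) of size 1, 1 block(s) of size 2.
In nonincreasing order the block sizes are [2, 1, 1, 1, 1].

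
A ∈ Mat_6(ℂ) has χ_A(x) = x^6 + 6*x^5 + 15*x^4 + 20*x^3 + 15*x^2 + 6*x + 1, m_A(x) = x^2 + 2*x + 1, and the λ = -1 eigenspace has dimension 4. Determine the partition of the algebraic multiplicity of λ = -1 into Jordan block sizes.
Block sizes for λ = -1: [2, 2, 1, 1]

Step 1 — from the characteristic polynomial, algebraic multiplicity of λ = -1 is 6. From dim ker(A − (-1)·I) = 4, there are exactly 4 Jordan blocks for λ = -1.
Step 2 — from the minimal polynomial, the factor (x + 1)^2 tells us the largest block for λ = -1 has size 2.
Step 3 — with total size 6, 4 blocks, and largest block 2, the block sizes (in nonincreasing order) are [2, 2, 1, 1].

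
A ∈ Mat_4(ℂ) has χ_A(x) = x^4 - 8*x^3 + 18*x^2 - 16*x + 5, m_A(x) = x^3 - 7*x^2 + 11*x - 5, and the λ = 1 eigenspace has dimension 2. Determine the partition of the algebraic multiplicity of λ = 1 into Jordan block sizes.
Block sizes for λ = 1: [2, 1]

Step 1 — from the characteristic polynomial, algebraic multiplicity of λ = 1 is 3. From dim ker(A − (1)·I) = 2, there are exactly 2 Jordan blocks for λ = 1.
Step 2 — from the minimal polynomial, the factor (x − 1)^2 tells us the largest block for λ = 1 has size 2.
Step 3 — with total size 3, 2 blocks, and largest block 2, the block sizes (in nonincreasing order) are [2, 1].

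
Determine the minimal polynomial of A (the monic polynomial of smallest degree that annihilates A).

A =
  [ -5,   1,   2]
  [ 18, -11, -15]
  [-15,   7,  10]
x^3 + 6*x^2 + 12*x + 8

The characteristic polynomial is χ_A(x) = (x + 2)^3, so the eigenvalues are known. The minimal polynomial is
  m_A(x) = Π_λ (x − λ)^{k_λ}
where k_λ is the size of the *largest* Jordan block for λ (equivalently, the smallest k with (A − λI)^k v = 0 for every generalised eigenvector v of λ).

  λ = -2: largest Jordan block has size 3, contributing (x + 2)^3

So m_A(x) = (x + 2)^3 = x^3 + 6*x^2 + 12*x + 8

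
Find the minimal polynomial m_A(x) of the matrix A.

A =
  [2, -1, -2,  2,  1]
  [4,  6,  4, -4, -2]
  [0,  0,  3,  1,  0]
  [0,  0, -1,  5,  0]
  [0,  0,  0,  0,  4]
x^2 - 8*x + 16

The characteristic polynomial is χ_A(x) = (x - 4)^5, so the eigenvalues are known. The minimal polynomial is
  m_A(x) = Π_λ (x − λ)^{k_λ}
where k_λ is the size of the *largest* Jordan block for λ (equivalently, the smallest k with (A − λI)^k v = 0 for every generalised eigenvector v of λ).

  λ = 4: largest Jordan block has size 2, contributing (x − 4)^2

So m_A(x) = (x - 4)^2 = x^2 - 8*x + 16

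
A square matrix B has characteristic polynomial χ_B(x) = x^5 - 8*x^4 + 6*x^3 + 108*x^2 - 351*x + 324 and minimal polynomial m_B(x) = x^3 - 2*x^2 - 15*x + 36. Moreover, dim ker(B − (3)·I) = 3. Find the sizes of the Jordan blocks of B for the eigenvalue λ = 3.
Block sizes for λ = 3: [2, 1, 1]

Step 1 — from the characteristic polynomial, algebraic multiplicity of λ = 3 is 4. From dim ker(B − (3)·I) = 3, there are exactly 3 Jordan blocks for λ = 3.
Step 2 — from the minimal polynomial, the factor (x − 3)^2 tells us the largest block for λ = 3 has size 2.
Step 3 — with total size 4, 3 blocks, and largest block 2, the block sizes (in nonincreasing order) are [2, 1, 1].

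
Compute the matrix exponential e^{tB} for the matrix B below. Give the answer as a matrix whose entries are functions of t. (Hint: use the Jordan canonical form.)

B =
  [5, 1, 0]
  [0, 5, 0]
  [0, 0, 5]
e^{tB} =
  [exp(5*t), t*exp(5*t), 0]
  [0, exp(5*t), 0]
  [0, 0, exp(5*t)]

Strategy: write B = P · J · P⁻¹ where J is a Jordan canonical form, so e^{tB} = P · e^{tJ} · P⁻¹, and e^{tJ} can be computed block-by-block.

B has Jordan form
J =
  [5, 1, 0]
  [0, 5, 0]
  [0, 0, 5]
(up to reordering of blocks).

Per-block formulas:
  For a 1×1 block at λ = 5: exp(t · [5]) = [e^(5t)].
  For a 2×2 Jordan block J_2(5): exp(t · J_2(5)) = e^(5t)·(I + t·N), where N is the 2×2 nilpotent shift.

After assembling e^{tJ} and conjugating by P, we get:

e^{tB} =
  [exp(5*t), t*exp(5*t), 0]
  [0, exp(5*t), 0]
  [0, 0, exp(5*t)]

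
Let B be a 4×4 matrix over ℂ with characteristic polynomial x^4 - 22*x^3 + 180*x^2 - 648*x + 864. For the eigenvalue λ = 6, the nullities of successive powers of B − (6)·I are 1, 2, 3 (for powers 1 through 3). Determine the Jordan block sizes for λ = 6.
Block sizes for λ = 6: [3]

From the dimensions of kernels of powers, the number of Jordan blocks of size at least j is d_j − d_{j−1} where d_j = dim ker(N^j) (with d_0 = 0). Computing the differences gives [1, 1, 1].
The number of blocks of size exactly k is (#blocks of size ≥ k) − (#blocks of size ≥ k + 1), so the partition is: 1 block(s) of size 3.
In nonincreasing order the block sizes are [3].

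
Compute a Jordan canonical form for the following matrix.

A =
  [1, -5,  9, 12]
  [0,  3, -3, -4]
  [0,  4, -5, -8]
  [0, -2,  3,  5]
J_3(1) ⊕ J_1(1)

The characteristic polynomial is
  det(x·I − A) = x^4 - 4*x^3 + 6*x^2 - 4*x + 1 = (x - 1)^4

Eigenvalues and multiplicities (the geometric multiplicity of λ is n − rank(A − λI), which equals the number of Jordan blocks for λ):
  λ = 1: algebraic multiplicity = 4, geometric multiplicity = 2

Determining the block sizes for each eigenvalue:
  λ = 1: with am = 4 and gm = 2, the partition is not yet determined (e.g. several partitions of 4 into 2 parts exist). Let N = A − (1)·I. Computing rank(N^1) = 2, rank(N^2) = 1, rank(N^3) = 0; the number of blocks of size ≥ j is rank(N^{j−1}) − rank(N^j), giving [2, 1, 1]. So we have 1 block(s) of size 3, 1 block(s) of size 1 → block sizes [3, 1]

Assembling the blocks gives a Jordan form
J =
  [1, 1, 0, 0]
  [0, 1, 1, 0]
  [0, 0, 1, 0]
  [0, 0, 0, 1]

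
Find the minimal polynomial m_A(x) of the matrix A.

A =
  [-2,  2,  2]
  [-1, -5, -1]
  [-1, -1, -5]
x^2 + 8*x + 16

The characteristic polynomial is χ_A(x) = (x + 4)^3, so the eigenvalues are known. The minimal polynomial is
  m_A(x) = Π_λ (x − λ)^{k_λ}
where k_λ is the size of the *largest* Jordan block for λ (equivalently, the smallest k with (A − λI)^k v = 0 for every generalised eigenvector v of λ).

  λ = -4: largest Jordan block has size 2, contributing (x + 4)^2

So m_A(x) = (x + 4)^2 = x^2 + 8*x + 16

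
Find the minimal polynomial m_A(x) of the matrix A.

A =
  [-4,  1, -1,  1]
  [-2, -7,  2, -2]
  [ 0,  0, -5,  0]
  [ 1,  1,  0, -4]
x^3 + 15*x^2 + 75*x + 125

The characteristic polynomial is χ_A(x) = (x + 5)^4, so the eigenvalues are known. The minimal polynomial is
  m_A(x) = Π_λ (x − λ)^{k_λ}
where k_λ is the size of the *largest* Jordan block for λ (equivalently, the smallest k with (A − λI)^k v = 0 for every generalised eigenvector v of λ).

  λ = -5: largest Jordan block has size 3, contributing (x + 5)^3

So m_A(x) = (x + 5)^3 = x^3 + 15*x^2 + 75*x + 125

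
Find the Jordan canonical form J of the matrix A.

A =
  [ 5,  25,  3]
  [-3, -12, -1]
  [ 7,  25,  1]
J_3(-2)

The characteristic polynomial is
  det(x·I − A) = x^3 + 6*x^2 + 12*x + 8 = (x + 2)^3

Eigenvalues and multiplicities (the geometric multiplicity of λ is n − rank(A − λI), which equals the number of Jordan blocks for λ):
  λ = -2: algebraic multiplicity = 3, geometric multiplicity = 1

Determining the block sizes for each eigenvalue:
  λ = -2: one block (gm = 1), so the single block has size am = 3 → block sizes [3]

Assembling the blocks gives a Jordan form
J =
  [-2,  1,  0]
  [ 0, -2,  1]
  [ 0,  0, -2]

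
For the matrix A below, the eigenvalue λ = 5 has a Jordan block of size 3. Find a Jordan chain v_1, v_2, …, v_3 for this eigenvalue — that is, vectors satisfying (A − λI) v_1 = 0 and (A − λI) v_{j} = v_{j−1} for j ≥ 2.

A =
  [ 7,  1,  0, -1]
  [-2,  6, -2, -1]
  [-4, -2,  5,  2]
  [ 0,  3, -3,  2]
A Jordan chain for λ = 5 of length 3:
v_1 = (2, 2, -4, 6)ᵀ
v_2 = (2, -2, -4, 0)ᵀ
v_3 = (1, 0, 0, 0)ᵀ

Let N = A − (5)·I. We want v_3 with N^3 v_3 = 0 but N^2 v_3 ≠ 0; then v_{j-1} := N · v_j for j = 3, …, 2.

Pick v_3 = (1, 0, 0, 0)ᵀ.
Then v_2 = N · v_3 = (2, -2, -4, 0)ᵀ.
Then v_1 = N · v_2 = (2, 2, -4, 6)ᵀ.

Sanity check: (A − (5)·I) v_1 = (0, 0, 0, 0)ᵀ = 0. ✓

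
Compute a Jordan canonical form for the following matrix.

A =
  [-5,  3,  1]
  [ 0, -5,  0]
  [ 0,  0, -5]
J_2(-5) ⊕ J_1(-5)

The characteristic polynomial is
  det(x·I − A) = x^3 + 15*x^2 + 75*x + 125 = (x + 5)^3

Eigenvalues and multiplicities (the geometric multiplicity of λ is n − rank(A − λI), which equals the number of Jordan blocks for λ):
  λ = -5: algebraic multiplicity = 3, geometric multiplicity = 2

Determining the block sizes for each eigenvalue:
  λ = -5: 2 blocks summing to 3 forces exactly one block of size 2 and the rest size 1 → block sizes [2, 1]

Assembling the blocks gives a Jordan form
J =
  [-5,  1,  0]
  [ 0, -5,  0]
  [ 0,  0, -5]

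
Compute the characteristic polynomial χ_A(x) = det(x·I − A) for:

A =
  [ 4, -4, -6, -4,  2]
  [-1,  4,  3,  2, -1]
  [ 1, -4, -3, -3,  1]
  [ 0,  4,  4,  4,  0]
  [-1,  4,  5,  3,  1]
x^5 - 10*x^4 + 40*x^3 - 80*x^2 + 80*x - 32

Expanding det(x·I − A) (e.g. by cofactor expansion or by noting that A is similar to its Jordan form J, which has the same characteristic polynomial as A) gives
  χ_A(x) = x^5 - 10*x^4 + 40*x^3 - 80*x^2 + 80*x - 32
which factors as (x - 2)^5. The eigenvalues (with algebraic multiplicities) are λ = 2 with multiplicity 5.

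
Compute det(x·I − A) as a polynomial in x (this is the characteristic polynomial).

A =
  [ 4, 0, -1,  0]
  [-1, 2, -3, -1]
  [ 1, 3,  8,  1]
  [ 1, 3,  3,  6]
x^4 - 20*x^3 + 150*x^2 - 500*x + 625

Expanding det(x·I − A) (e.g. by cofactor expansion or by noting that A is similar to its Jordan form J, which has the same characteristic polynomial as A) gives
  χ_A(x) = x^4 - 20*x^3 + 150*x^2 - 500*x + 625
which factors as (x - 5)^4. The eigenvalues (with algebraic multiplicities) are λ = 5 with multiplicity 4.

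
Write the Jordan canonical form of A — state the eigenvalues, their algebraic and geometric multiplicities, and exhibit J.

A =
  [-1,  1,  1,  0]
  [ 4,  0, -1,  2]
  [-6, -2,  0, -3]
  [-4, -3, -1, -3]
J_3(-1) ⊕ J_1(-1)

The characteristic polynomial is
  det(x·I − A) = x^4 + 4*x^3 + 6*x^2 + 4*x + 1 = (x + 1)^4

Eigenvalues and multiplicities (the geometric multiplicity of λ is n − rank(A − λI), which equals the number of Jordan blocks for λ):
  λ = -1: algebraic multiplicity = 4, geometric multiplicity = 2

Determining the block sizes for each eigenvalue:
  λ = -1: with am = 4 and gm = 2, the partition is not yet determined (e.g. several partitions of 4 into 2 parts exist). Let N = A − (-1)·I. Computing rank(N^1) = 2, rank(N^2) = 1, rank(N^3) = 0; the number of blocks of size ≥ j is rank(N^{j−1}) − rank(N^j), giving [2, 1, 1]. So we have 1 block(s) of size 3, 1 block(s) of size 1 → block sizes [3, 1]

Assembling the blocks gives a Jordan form
J =
  [-1,  1,  0,  0]
  [ 0, -1,  1,  0]
  [ 0,  0, -1,  0]
  [ 0,  0,  0, -1]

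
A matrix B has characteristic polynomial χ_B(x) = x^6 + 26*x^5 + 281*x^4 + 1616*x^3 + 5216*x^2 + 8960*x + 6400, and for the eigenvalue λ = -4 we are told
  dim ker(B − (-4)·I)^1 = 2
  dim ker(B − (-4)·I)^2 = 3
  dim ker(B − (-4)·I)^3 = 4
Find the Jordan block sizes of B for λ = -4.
Block sizes for λ = -4: [3, 1]

From the dimensions of kernels of powers, the number of Jordan blocks of size at least j is d_j − d_{j−1} where d_j = dim ker(N^j) (with d_0 = 0). Computing the differences gives [2, 1, 1].
The number of blocks of size exactly k is (#blocks of size ≥ k) − (#blocks of size ≥ k + 1), so the partition is: 1 block(s) of size 1, 1 block(s) of size 3.
In nonincreasing order the block sizes are [3, 1].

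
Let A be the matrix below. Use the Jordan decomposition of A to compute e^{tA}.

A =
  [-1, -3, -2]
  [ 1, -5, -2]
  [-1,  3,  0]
e^{tA} =
  [t*exp(-2*t) + exp(-2*t), -3*t*exp(-2*t), -2*t*exp(-2*t)]
  [t*exp(-2*t), -3*t*exp(-2*t) + exp(-2*t), -2*t*exp(-2*t)]
  [-t*exp(-2*t), 3*t*exp(-2*t), 2*t*exp(-2*t) + exp(-2*t)]

Strategy: write A = P · J · P⁻¹ where J is a Jordan canonical form, so e^{tA} = P · e^{tJ} · P⁻¹, and e^{tJ} can be computed block-by-block.

A has Jordan form
J =
  [-2,  1,  0]
  [ 0, -2,  0]
  [ 0,  0, -2]
(up to reordering of blocks).

Per-block formulas:
  For a 1×1 block at λ = -2: exp(t · [-2]) = [e^(-2t)].
  For a 2×2 Jordan block J_2(-2): exp(t · J_2(-2)) = e^(-2t)·(I + t·N), where N is the 2×2 nilpotent shift.

After assembling e^{tJ} and conjugating by P, we get:

e^{tA} =
  [t*exp(-2*t) + exp(-2*t), -3*t*exp(-2*t), -2*t*exp(-2*t)]
  [t*exp(-2*t), -3*t*exp(-2*t) + exp(-2*t), -2*t*exp(-2*t)]
  [-t*exp(-2*t), 3*t*exp(-2*t), 2*t*exp(-2*t) + exp(-2*t)]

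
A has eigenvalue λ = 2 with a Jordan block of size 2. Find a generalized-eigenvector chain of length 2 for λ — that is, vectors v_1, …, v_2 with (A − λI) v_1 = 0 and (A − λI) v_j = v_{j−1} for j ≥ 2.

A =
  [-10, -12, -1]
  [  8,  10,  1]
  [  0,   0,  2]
A Jordan chain for λ = 2 of length 2:
v_1 = (-1, 1, 0)ᵀ
v_2 = (0, 0, 1)ᵀ

Let N = A − (2)·I. We want v_2 with N^2 v_2 = 0 but N^1 v_2 ≠ 0; then v_{j-1} := N · v_j for j = 2, …, 2.

Pick v_2 = (0, 0, 1)ᵀ.
Then v_1 = N · v_2 = (-1, 1, 0)ᵀ.

Sanity check: (A − (2)·I) v_1 = (0, 0, 0)ᵀ = 0. ✓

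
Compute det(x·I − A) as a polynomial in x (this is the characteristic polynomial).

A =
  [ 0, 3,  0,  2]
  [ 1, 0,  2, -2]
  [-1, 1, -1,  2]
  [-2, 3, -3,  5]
x^4 - 4*x^3 + 6*x^2 - 4*x + 1

Expanding det(x·I − A) (e.g. by cofactor expansion or by noting that A is similar to its Jordan form J, which has the same characteristic polynomial as A) gives
  χ_A(x) = x^4 - 4*x^3 + 6*x^2 - 4*x + 1
which factors as (x - 1)^4. The eigenvalues (with algebraic multiplicities) are λ = 1 with multiplicity 4.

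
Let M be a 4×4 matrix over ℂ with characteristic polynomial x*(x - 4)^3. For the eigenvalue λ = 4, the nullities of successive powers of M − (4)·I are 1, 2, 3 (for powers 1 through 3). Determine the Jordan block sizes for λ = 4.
Block sizes for λ = 4: [3]

From the dimensions of kernels of powers, the number of Jordan blocks of size at least j is d_j − d_{j−1} where d_j = dim ker(N^j) (with d_0 = 0). Computing the differences gives [1, 1, 1].
The number of blocks of size exactly k is (#blocks of size ≥ k) − (#blocks of size ≥ k + 1), so the partition is: 1 block(s) of size 3.
In nonincreasing order the block sizes are [3].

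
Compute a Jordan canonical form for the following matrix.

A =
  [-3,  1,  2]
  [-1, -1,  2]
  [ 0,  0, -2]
J_2(-2) ⊕ J_1(-2)

The characteristic polynomial is
  det(x·I − A) = x^3 + 6*x^2 + 12*x + 8 = (x + 2)^3

Eigenvalues and multiplicities (the geometric multiplicity of λ is n − rank(A − λI), which equals the number of Jordan blocks for λ):
  λ = -2: algebraic multiplicity = 3, geometric multiplicity = 2

Determining the block sizes for each eigenvalue:
  λ = -2: 2 blocks summing to 3 forces exactly one block of size 2 and the rest size 1 → block sizes [2, 1]

Assembling the blocks gives a Jordan form
J =
  [-2,  1,  0]
  [ 0, -2,  0]
  [ 0,  0, -2]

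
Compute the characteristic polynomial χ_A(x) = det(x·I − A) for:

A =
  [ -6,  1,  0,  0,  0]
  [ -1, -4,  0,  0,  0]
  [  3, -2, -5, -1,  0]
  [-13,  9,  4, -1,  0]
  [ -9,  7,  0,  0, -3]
x^5 + 19*x^4 + 142*x^3 + 522*x^2 + 945*x + 675

Expanding det(x·I − A) (e.g. by cofactor expansion or by noting that A is similar to its Jordan form J, which has the same characteristic polynomial as A) gives
  χ_A(x) = x^5 + 19*x^4 + 142*x^3 + 522*x^2 + 945*x + 675
which factors as (x + 3)^3*(x + 5)^2. The eigenvalues (with algebraic multiplicities) are λ = -5 with multiplicity 2, λ = -3 with multiplicity 3.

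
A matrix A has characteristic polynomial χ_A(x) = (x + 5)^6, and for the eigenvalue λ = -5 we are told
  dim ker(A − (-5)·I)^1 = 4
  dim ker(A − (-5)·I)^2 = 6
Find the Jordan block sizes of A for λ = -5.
Block sizes for λ = -5: [2, 2, 1, 1]

From the dimensions of kernels of powers, the number of Jordan blocks of size at least j is d_j − d_{j−1} where d_j = dim ker(N^j) (with d_0 = 0). Computing the differences gives [4, 2].
The number of blocks of size exactly k is (#blocks of size ≥ k) − (#blocks of size ≥ k + 1), so the partition is: 2 block(s) of size 1, 2 block(s) of size 2.
In nonincreasing order the block sizes are [2, 2, 1, 1].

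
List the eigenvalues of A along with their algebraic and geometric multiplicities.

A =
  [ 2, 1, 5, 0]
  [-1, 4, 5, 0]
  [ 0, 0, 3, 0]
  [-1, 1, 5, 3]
λ = 3: alg = 4, geom = 3

Step 1 — factor the characteristic polynomial to read off the algebraic multiplicities:
  χ_A(x) = (x - 3)^4

Step 2 — compute geometric multiplicities via the rank-nullity identity g(λ) = n − rank(A − λI):
  rank(A − (3)·I) = 1, so dim ker(A − (3)·I) = n − 1 = 3

Summary:
  λ = 3: algebraic multiplicity = 4, geometric multiplicity = 3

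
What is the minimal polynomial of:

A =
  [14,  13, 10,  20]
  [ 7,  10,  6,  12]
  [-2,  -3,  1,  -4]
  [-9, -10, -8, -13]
x^3 - 9*x^2 + 27*x - 27

The characteristic polynomial is χ_A(x) = (x - 3)^4, so the eigenvalues are known. The minimal polynomial is
  m_A(x) = Π_λ (x − λ)^{k_λ}
where k_λ is the size of the *largest* Jordan block for λ (equivalently, the smallest k with (A − λI)^k v = 0 for every generalised eigenvector v of λ).

  λ = 3: largest Jordan block has size 3, contributing (x − 3)^3

So m_A(x) = (x - 3)^3 = x^3 - 9*x^2 + 27*x - 27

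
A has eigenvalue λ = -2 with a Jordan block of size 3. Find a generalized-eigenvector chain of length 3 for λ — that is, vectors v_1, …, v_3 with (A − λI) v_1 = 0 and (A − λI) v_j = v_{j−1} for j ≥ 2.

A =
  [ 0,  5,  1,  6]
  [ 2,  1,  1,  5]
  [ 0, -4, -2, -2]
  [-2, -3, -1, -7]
A Jordan chain for λ = -2 of length 3:
v_1 = (2, 0, -4, 0)ᵀ
v_2 = (2, 2, 0, -2)ᵀ
v_3 = (1, 0, 0, 0)ᵀ

Let N = A − (-2)·I. We want v_3 with N^3 v_3 = 0 but N^2 v_3 ≠ 0; then v_{j-1} := N · v_j for j = 3, …, 2.

Pick v_3 = (1, 0, 0, 0)ᵀ.
Then v_2 = N · v_3 = (2, 2, 0, -2)ᵀ.
Then v_1 = N · v_2 = (2, 0, -4, 0)ᵀ.

Sanity check: (A − (-2)·I) v_1 = (0, 0, 0, 0)ᵀ = 0. ✓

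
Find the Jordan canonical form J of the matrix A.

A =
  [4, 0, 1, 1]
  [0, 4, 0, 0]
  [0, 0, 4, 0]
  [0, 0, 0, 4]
J_2(4) ⊕ J_1(4) ⊕ J_1(4)

The characteristic polynomial is
  det(x·I − A) = x^4 - 16*x^3 + 96*x^2 - 256*x + 256 = (x - 4)^4

Eigenvalues and multiplicities (the geometric multiplicity of λ is n − rank(A − λI), which equals the number of Jordan blocks for λ):
  λ = 4: algebraic multiplicity = 4, geometric multiplicity = 3

Determining the block sizes for each eigenvalue:
  λ = 4: 3 blocks summing to 4 forces exactly one block of size 2 and the rest size 1 → block sizes [2, 1, 1]

Assembling the blocks gives a Jordan form
J =
  [4, 1, 0, 0]
  [0, 4, 0, 0]
  [0, 0, 4, 0]
  [0, 0, 0, 4]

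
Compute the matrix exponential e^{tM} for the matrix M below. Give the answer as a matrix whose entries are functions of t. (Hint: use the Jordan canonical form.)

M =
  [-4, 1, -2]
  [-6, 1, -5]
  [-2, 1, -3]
e^{tM} =
  [t^2*exp(-2*t) - 2*t*exp(-2*t) + exp(-2*t), -t^2*exp(-2*t)/2 + t*exp(-2*t), t^2*exp(-2*t)/2 - 2*t*exp(-2*t)]
  [2*t^2*exp(-2*t) - 6*t*exp(-2*t), -t^2*exp(-2*t) + 3*t*exp(-2*t) + exp(-2*t), t^2*exp(-2*t) - 5*t*exp(-2*t)]
  [-2*t*exp(-2*t), t*exp(-2*t), -t*exp(-2*t) + exp(-2*t)]

Strategy: write M = P · J · P⁻¹ where J is a Jordan canonical form, so e^{tM} = P · e^{tJ} · P⁻¹, and e^{tJ} can be computed block-by-block.

M has Jordan form
J =
  [-2,  1,  0]
  [ 0, -2,  1]
  [ 0,  0, -2]
(up to reordering of blocks).

Per-block formulas:
  For a 3×3 Jordan block J_3(-2): exp(t · J_3(-2)) = e^(-2t)·(I + t·N + (t^2/2)·N^2), where N is the 3×3 nilpotent shift.

After assembling e^{tJ} and conjugating by P, we get:

e^{tM} =
  [t^2*exp(-2*t) - 2*t*exp(-2*t) + exp(-2*t), -t^2*exp(-2*t)/2 + t*exp(-2*t), t^2*exp(-2*t)/2 - 2*t*exp(-2*t)]
  [2*t^2*exp(-2*t) - 6*t*exp(-2*t), -t^2*exp(-2*t) + 3*t*exp(-2*t) + exp(-2*t), t^2*exp(-2*t) - 5*t*exp(-2*t)]
  [-2*t*exp(-2*t), t*exp(-2*t), -t*exp(-2*t) + exp(-2*t)]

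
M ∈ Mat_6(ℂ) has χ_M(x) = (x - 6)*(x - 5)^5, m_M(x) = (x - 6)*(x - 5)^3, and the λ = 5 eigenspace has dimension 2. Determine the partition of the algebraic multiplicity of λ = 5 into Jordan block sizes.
Block sizes for λ = 5: [3, 2]

Step 1 — from the characteristic polynomial, algebraic multiplicity of λ = 5 is 5. From dim ker(M − (5)·I) = 2, there are exactly 2 Jordan blocks for λ = 5.
Step 2 — from the minimal polynomial, the factor (x − 5)^3 tells us the largest block for λ = 5 has size 3.
Step 3 — with total size 5, 2 blocks, and largest block 3, the block sizes (in nonincreasing order) are [3, 2].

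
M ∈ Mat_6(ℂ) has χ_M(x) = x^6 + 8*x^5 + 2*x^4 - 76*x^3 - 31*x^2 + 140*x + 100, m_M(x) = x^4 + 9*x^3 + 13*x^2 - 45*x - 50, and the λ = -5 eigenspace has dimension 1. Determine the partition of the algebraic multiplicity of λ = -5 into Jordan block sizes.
Block sizes for λ = -5: [2]

Step 1 — from the characteristic polynomial, algebraic multiplicity of λ = -5 is 2. From dim ker(M − (-5)·I) = 1, there are exactly 1 Jordan blocks for λ = -5.
Step 2 — from the minimal polynomial, the factor (x + 5)^2 tells us the largest block for λ = -5 has size 2.
Step 3 — with total size 2, 1 blocks, and largest block 2, the block sizes (in nonincreasing order) are [2].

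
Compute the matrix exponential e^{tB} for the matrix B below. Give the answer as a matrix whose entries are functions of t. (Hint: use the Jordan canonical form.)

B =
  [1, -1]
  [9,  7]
e^{tB} =
  [-3*t*exp(4*t) + exp(4*t), -t*exp(4*t)]
  [9*t*exp(4*t), 3*t*exp(4*t) + exp(4*t)]

Strategy: write B = P · J · P⁻¹ where J is a Jordan canonical form, so e^{tB} = P · e^{tJ} · P⁻¹, and e^{tJ} can be computed block-by-block.

B has Jordan form
J =
  [4, 1]
  [0, 4]
(up to reordering of blocks).

Per-block formulas:
  For a 2×2 Jordan block J_2(4): exp(t · J_2(4)) = e^(4t)·(I + t·N), where N is the 2×2 nilpotent shift.

After assembling e^{tJ} and conjugating by P, we get:

e^{tB} =
  [-3*t*exp(4*t) + exp(4*t), -t*exp(4*t)]
  [9*t*exp(4*t), 3*t*exp(4*t) + exp(4*t)]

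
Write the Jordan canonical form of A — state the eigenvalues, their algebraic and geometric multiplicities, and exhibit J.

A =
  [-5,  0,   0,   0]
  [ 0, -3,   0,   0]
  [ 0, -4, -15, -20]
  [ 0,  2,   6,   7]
J_1(-5) ⊕ J_1(-5) ⊕ J_1(-3) ⊕ J_1(-3)

The characteristic polynomial is
  det(x·I − A) = x^4 + 16*x^3 + 94*x^2 + 240*x + 225 = (x + 3)^2*(x + 5)^2

Eigenvalues and multiplicities (the geometric multiplicity of λ is n − rank(A − λI), which equals the number of Jordan blocks for λ):
  λ = -5: algebraic multiplicity = 2, geometric multiplicity = 2
  λ = -3: algebraic multiplicity = 2, geometric multiplicity = 2

Determining the block sizes for each eigenvalue:
  λ = -5: gm = am = 2, so every block has size 1 → block sizes [1, 1]
  λ = -3: gm = am = 2, so every block has size 1 → block sizes [1, 1]

Assembling the blocks gives a Jordan form
J =
  [-5,  0,  0,  0]
  [ 0, -5,  0,  0]
  [ 0,  0, -3,  0]
  [ 0,  0,  0, -3]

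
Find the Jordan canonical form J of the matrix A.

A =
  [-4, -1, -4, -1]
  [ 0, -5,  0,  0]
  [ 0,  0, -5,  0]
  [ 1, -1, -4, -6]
J_2(-5) ⊕ J_1(-5) ⊕ J_1(-5)

The characteristic polynomial is
  det(x·I − A) = x^4 + 20*x^3 + 150*x^2 + 500*x + 625 = (x + 5)^4

Eigenvalues and multiplicities (the geometric multiplicity of λ is n − rank(A − λI), which equals the number of Jordan blocks for λ):
  λ = -5: algebraic multiplicity = 4, geometric multiplicity = 3

Determining the block sizes for each eigenvalue:
  λ = -5: 3 blocks summing to 4 forces exactly one block of size 2 and the rest size 1 → block sizes [2, 1, 1]

Assembling the blocks gives a Jordan form
J =
  [-5,  1,  0,  0]
  [ 0, -5,  0,  0]
  [ 0,  0, -5,  0]
  [ 0,  0,  0, -5]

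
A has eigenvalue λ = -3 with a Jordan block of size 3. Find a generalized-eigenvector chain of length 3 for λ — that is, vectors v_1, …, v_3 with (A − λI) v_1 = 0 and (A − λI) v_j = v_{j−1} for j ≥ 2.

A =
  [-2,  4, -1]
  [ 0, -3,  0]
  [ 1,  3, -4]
A Jordan chain for λ = -3 of length 3:
v_1 = (1, 0, 1)ᵀ
v_2 = (4, 0, 3)ᵀ
v_3 = (0, 1, 0)ᵀ

Let N = A − (-3)·I. We want v_3 with N^3 v_3 = 0 but N^2 v_3 ≠ 0; then v_{j-1} := N · v_j for j = 3, …, 2.

Pick v_3 = (0, 1, 0)ᵀ.
Then v_2 = N · v_3 = (4, 0, 3)ᵀ.
Then v_1 = N · v_2 = (1, 0, 1)ᵀ.

Sanity check: (A − (-3)·I) v_1 = (0, 0, 0)ᵀ = 0. ✓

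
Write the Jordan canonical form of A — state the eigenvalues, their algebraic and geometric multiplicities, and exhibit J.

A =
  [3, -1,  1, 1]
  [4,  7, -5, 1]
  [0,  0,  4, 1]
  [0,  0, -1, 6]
J_3(5) ⊕ J_1(5)

The characteristic polynomial is
  det(x·I − A) = x^4 - 20*x^3 + 150*x^2 - 500*x + 625 = (x - 5)^4

Eigenvalues and multiplicities (the geometric multiplicity of λ is n − rank(A − λI), which equals the number of Jordan blocks for λ):
  λ = 5: algebraic multiplicity = 4, geometric multiplicity = 2

Determining the block sizes for each eigenvalue:
  λ = 5: with am = 4 and gm = 2, the partition is not yet determined (e.g. several partitions of 4 into 2 parts exist). Let N = A − (5)·I. Computing rank(N^1) = 2, rank(N^2) = 1, rank(N^3) = 0; the number of blocks of size ≥ j is rank(N^{j−1}) − rank(N^j), giving [2, 1, 1]. So we have 1 block(s) of size 3, 1 block(s) of size 1 → block sizes [3, 1]

Assembling the blocks gives a Jordan form
J =
  [5, 1, 0, 0]
  [0, 5, 1, 0]
  [0, 0, 5, 0]
  [0, 0, 0, 5]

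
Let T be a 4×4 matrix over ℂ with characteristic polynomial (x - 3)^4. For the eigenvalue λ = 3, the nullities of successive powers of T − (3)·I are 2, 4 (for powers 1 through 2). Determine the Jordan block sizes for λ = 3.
Block sizes for λ = 3: [2, 2]

From the dimensions of kernels of powers, the number of Jordan blocks of size at least j is d_j − d_{j−1} where d_j = dim ker(N^j) (with d_0 = 0). Computing the differences gives [2, 2].
The number of blocks of size exactly k is (#blocks of size ≥ k) − (#blocks of size ≥ k + 1), so the partition is: 2 block(s) of size 2.
In nonincreasing order the block sizes are [2, 2].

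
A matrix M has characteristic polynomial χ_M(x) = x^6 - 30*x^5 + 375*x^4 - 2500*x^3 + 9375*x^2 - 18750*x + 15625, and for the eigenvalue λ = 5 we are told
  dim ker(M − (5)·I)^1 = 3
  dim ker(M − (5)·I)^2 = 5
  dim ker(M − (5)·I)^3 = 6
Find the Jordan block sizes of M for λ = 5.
Block sizes for λ = 5: [3, 2, 1]

From the dimensions of kernels of powers, the number of Jordan blocks of size at least j is d_j − d_{j−1} where d_j = dim ker(N^j) (with d_0 = 0). Computing the differences gives [3, 2, 1].
The number of blocks of size exactly k is (#blocks of size ≥ k) − (#blocks of size ≥ k + 1), so the partition is: 1 block(s) of size 1, 1 block(s) of size 2, 1 block(s) of size 3.
In nonincreasing order the block sizes are [3, 2, 1].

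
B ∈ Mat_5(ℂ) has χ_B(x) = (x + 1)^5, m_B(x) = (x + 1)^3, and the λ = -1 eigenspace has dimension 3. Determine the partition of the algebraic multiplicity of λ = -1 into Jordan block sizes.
Block sizes for λ = -1: [3, 1, 1]

Step 1 — from the characteristic polynomial, algebraic multiplicity of λ = -1 is 5. From dim ker(B − (-1)·I) = 3, there are exactly 3 Jordan blocks for λ = -1.
Step 2 — from the minimal polynomial, the factor (x + 1)^3 tells us the largest block for λ = -1 has size 3.
Step 3 — with total size 5, 3 blocks, and largest block 3, the block sizes (in nonincreasing order) are [3, 1, 1].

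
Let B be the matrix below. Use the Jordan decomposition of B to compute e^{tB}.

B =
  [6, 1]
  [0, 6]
e^{tB} =
  [exp(6*t), t*exp(6*t)]
  [0, exp(6*t)]

Strategy: write B = P · J · P⁻¹ where J is a Jordan canonical form, so e^{tB} = P · e^{tJ} · P⁻¹, and e^{tJ} can be computed block-by-block.

B has Jordan form
J =
  [6, 1]
  [0, 6]
(up to reordering of blocks).

Per-block formulas:
  For a 2×2 Jordan block J_2(6): exp(t · J_2(6)) = e^(6t)·(I + t·N), where N is the 2×2 nilpotent shift.

After assembling e^{tJ} and conjugating by P, we get:

e^{tB} =
  [exp(6*t), t*exp(6*t)]
  [0, exp(6*t)]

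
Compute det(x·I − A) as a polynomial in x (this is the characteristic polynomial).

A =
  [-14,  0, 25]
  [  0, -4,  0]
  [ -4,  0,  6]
x^3 + 12*x^2 + 48*x + 64

Expanding det(x·I − A) (e.g. by cofactor expansion or by noting that A is similar to its Jordan form J, which has the same characteristic polynomial as A) gives
  χ_A(x) = x^3 + 12*x^2 + 48*x + 64
which factors as (x + 4)^3. The eigenvalues (with algebraic multiplicities) are λ = -4 with multiplicity 3.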